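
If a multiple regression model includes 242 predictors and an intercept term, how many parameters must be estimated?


Including the intercept, the model has 242 predictor coefficients + 1 intercept.
Total = 243.

243


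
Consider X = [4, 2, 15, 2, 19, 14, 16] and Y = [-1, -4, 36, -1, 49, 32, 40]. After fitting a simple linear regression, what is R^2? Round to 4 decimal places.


After computing the OLS fit (b0=-10.1680, b1=3.0858):
SSres = 21.0636, SStot = 3081.7143.
R^2 = 1 - 21.0636/3081.7143 = 0.9932.

0.9932


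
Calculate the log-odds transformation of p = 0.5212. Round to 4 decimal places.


The odds are p/(1-p) = 0.5212 / 0.4788 = 1.0886.
logit(p) = ln(1.0886) = 0.0849.

0.0849


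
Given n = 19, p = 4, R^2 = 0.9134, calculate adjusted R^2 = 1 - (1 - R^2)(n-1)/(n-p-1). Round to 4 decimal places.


Using the formula:
(1 - 0.9134) = 0.0866.
Multiply by 18/14: 0.0866 * 18 = 1.5588, then 1.5588 / 14 = 0.1113.
Adj R^2 = 1 - 0.1113 = 0.8887.

0.8887


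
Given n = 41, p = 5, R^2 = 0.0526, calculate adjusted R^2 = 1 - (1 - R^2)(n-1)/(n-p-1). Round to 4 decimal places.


Using the formula:
(1 - 0.0526) = 0.9474.
Multiply by 40/35: 0.9474 * 40 = 37.8960, then 37.8960 / 35 = 1.0827.
Adj R^2 = 1 - 1.0827 = -0.0827.

-0.0827


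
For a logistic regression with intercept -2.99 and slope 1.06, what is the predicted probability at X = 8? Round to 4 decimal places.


Compute z = -2.99 + (1.06)(8) = 5.4900.
exp(-z) = 0.0041.
P = 1/(1 + 0.0041) = 0.9959.

0.9959


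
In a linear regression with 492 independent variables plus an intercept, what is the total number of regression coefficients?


Total coefficients = number of predictors + 1 (for the intercept).
= 492 + 1 = 493.

493


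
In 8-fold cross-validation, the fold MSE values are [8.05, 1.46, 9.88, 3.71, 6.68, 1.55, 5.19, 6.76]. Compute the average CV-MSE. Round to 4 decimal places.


Sum of fold MSEs = 43.2800.
Average = 43.2800 / 8 = 5.4100.

5.4100


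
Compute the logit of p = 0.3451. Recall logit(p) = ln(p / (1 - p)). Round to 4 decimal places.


1 - p = 0.6549.
p/(1-p) = 0.5270.
logit = ln(0.5270) = -0.6406.

-0.6406


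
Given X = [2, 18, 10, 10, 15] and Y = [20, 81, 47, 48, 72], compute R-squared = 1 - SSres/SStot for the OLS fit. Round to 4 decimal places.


Fit the OLS line: b0 = 10.4919, b1 = 3.9189.
SSres = 20.2270.
SStot = 2293.2000.
R^2 = 1 - 20.2270/2293.2000 = 0.9912.

0.9912


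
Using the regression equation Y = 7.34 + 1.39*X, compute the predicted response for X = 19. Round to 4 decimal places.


Plug X = 19 into Y = 7.34 + 1.39*X:
Y = 7.34 + 26.4100 = 33.7500.

33.7500


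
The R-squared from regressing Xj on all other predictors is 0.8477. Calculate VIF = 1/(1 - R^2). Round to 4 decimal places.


Denominator: 1 - 0.8477 = 0.1523.
VIF = 1 / 0.1523 = 6.5660.

6.5660


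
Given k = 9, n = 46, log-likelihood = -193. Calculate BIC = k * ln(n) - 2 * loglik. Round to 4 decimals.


ln(46) = 3.828641.
k * ln(n) = 9 * 3.828641 = 34.457769.
-2L = 386.
BIC = 34.457769 + 386 = 420.457769, which rounds to 420.4578.

420.4578


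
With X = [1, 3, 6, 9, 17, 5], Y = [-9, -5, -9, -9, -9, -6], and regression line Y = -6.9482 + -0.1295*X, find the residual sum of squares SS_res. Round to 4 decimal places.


Predicted values from Y = -6.9482 + -0.1295*X.
Residuals: [-1.9223, 2.3367, -1.2748, -0.8863, 0.1497, 1.5957].
SSres = 14.1347.

14.1347


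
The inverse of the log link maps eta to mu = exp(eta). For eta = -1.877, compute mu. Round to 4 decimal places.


mu = exp(eta) = exp(-1.877).
= 0.1530.

0.1530


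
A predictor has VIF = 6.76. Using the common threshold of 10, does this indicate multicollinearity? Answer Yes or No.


Compare VIF = 6.76 to the threshold of 10.
6.76 < 10, so the answer is No.

No


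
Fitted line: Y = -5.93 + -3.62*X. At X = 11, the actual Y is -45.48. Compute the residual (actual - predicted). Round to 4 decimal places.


Predicted = -5.93 + -3.62 * 11 = -45.7500.
Residual = -45.48 - -45.7500 = 0.2700.

0.2700


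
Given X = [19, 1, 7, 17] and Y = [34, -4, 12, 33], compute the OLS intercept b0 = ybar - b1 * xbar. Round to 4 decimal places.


The slope is b1 = 2.1389.
Sample means are xbar = 11.0000 and ybar = 18.7500.
Intercept: b0 = 18.7500 - (2.1389)(11.0000) = -4.7778.

-4.7778


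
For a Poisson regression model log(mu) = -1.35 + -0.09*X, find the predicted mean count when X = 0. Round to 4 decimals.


eta = -1.35 + -0.09 * 0 = -1.3500.
mu = exp(-1.3500) = 0.2592.

0.2592


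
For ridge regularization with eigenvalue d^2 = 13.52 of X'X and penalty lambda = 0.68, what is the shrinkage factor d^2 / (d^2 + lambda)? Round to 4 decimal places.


Compute the denominator: 13.52 + 0.68 = 14.2000.
Shrinkage factor = 13.52 / 14.2000 = 0.9521.

0.9521


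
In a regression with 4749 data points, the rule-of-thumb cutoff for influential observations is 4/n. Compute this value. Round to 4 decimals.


The threshold is 4/n.
4/4749 = 0.0008.

0.0008


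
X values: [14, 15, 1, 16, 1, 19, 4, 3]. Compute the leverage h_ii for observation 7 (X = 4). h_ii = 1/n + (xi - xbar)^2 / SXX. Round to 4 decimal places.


Compute xbar = 9.1250 with n = 8 observations.
SXX = 398.8750.
Leverage = 1/8 + (4 - 9.1250)^2/398.8750 = 0.1908.

0.1908


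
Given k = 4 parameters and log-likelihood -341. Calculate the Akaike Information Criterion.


AIC = 2k - 2*loglik = 2(4) - 2(-341).
= 8 + 682 = 690.

690


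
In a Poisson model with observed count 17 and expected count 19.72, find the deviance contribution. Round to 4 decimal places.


y/mu = 17/19.72 = 0.862069 (approx.), and ln(17/19.72) = -0.148420.
y * ln(y/mu) = 17 * -0.148420 = -2.523140.
y - mu = -2.72.
D = 2 * (-2.523140 - -2.72) = 0.393720, which rounds to 0.3937.

0.3937


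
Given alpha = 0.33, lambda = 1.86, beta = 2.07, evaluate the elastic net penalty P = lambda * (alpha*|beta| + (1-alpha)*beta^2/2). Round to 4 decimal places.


alpha * |beta| = 0.33 * 2.07 = 0.6831.
(1-alpha) * beta^2/2 = 0.67 * 4.2849/2 = 1.4354.
Total = 1.86 * (0.6831 + 1.4354) = 3.9405.

3.9405


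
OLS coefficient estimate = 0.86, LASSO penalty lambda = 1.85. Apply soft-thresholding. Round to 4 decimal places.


|beta_OLS| = 0.86.
lambda = 1.85.
Since |beta| <= lambda, the coefficient is set to 0.
Result = 0.0000.

0.0000


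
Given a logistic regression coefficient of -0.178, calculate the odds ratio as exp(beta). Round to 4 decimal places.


The odds ratio is computed as:
OR = e^(-0.178) = 0.8369.

0.8369


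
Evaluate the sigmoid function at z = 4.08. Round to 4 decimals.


exp(-4.0800) = 0.0169.
1 + exp(-z) = 1.0169.
sigmoid = 1/1.0169 = 0.9834.

0.9834


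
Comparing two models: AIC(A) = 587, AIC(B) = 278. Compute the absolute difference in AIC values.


Absolute difference = |587 - 278| = 309.
The model with lower AIC (B) is preferred.

309


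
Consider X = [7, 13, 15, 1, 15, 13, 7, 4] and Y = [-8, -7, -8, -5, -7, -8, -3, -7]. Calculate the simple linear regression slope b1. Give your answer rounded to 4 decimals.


First compute the means: xbar = 9.3750, ybar = -6.6250.
Then S_xx = sum((xi - xbar)^2) = 199.8750.
S_xy = sum((xi - xbar)(yi - ybar)) = -33.1250.
b1 = S_xy / S_xx = -33.1250 / 199.8750 = -0.1657.

-0.1657


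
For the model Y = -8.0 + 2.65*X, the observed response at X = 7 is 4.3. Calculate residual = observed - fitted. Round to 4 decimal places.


Predicted = -8.0 + 2.65 * 7 = 10.5500.
Residual = 4.3 - 10.5500 = -6.2500.

-6.2500


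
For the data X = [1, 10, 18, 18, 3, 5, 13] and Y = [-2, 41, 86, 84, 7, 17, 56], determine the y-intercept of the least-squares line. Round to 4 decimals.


Compute b1 = 5.1284 from the OLS formula.
With xbar = 9.7143 and ybar = 41.2857, the intercept is:
b0 = 41.2857 - 5.1284 * 9.7143 = -8.5333.

-8.5333


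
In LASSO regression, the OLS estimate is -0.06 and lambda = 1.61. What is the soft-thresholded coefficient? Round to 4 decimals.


Check: |-0.06| = 0.06 vs lambda = 1.61.
Since |beta| <= lambda, the coefficient is set to 0.
Soft-thresholded coefficient = 0.0000.

0.0000


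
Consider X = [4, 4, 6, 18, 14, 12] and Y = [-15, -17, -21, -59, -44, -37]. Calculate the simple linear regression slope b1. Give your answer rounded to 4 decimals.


The sample means are xbar = 9.6667 and ybar = -32.1667.
Compute S_xx = 171.3333 and S_xy = -510.3333.
Slope b1 = S_xy / S_xx = -510.3333 / 171.3333 = -2.9786.

-2.9786


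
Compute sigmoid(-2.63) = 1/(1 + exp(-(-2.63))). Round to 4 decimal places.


Compute exp(2.6300) = 13.8738.
Sigmoid = 1 / (1 + 13.8738) = 1 / 14.8738 = 0.0672.

0.0672


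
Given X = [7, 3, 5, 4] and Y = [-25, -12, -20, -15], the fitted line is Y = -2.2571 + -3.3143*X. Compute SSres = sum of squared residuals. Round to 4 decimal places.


Predicted values from Y = -2.2571 + -3.3143*X.
Residuals: [0.4572, 0.2000, -1.1714, 0.5143].
SSres = 1.8857.

1.8857


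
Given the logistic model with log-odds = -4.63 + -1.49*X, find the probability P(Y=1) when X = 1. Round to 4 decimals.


Linear predictor: z = -4.63 + -1.49 * 1 = -6.1200.
P = 1/(1 + exp(6.1200)) = 1/(1 + 454.8647) = 0.0022.

0.0022


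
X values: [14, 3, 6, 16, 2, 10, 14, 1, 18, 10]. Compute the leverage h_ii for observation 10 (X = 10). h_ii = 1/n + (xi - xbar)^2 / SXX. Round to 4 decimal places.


Compute xbar = 9.4000 with n = 10 observations.
SXX = 338.4000.
Leverage = 1/10 + (10 - 9.4000)^2/338.4000 = 0.1011.

0.1011


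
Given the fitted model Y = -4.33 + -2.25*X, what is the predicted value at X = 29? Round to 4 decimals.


Predicted value:
Y = -4.33 + (-2.25)(29) = -4.33 + -65.2500 = -69.5800.

-69.5800


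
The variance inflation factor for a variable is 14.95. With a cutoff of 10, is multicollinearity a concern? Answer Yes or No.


The threshold is 10.
VIF = 14.95 is >= 10.
Multicollinearity indication: Yes.

Yes


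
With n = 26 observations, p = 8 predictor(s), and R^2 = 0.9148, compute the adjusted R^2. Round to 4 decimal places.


Adjusted R^2 = 1 - (1 - R^2) * (n-1)/(n-p-1).
(1 - R^2) = 0.0852.
(n-1)/(n-p-1) = 25/17.
(1 - R^2) * (n-1) = 0.0852 * 25 = 2.1300.
Divide by (n-p-1): 2.1300 / 17 = 0.1253.
Adj R^2 = 1 - 0.1253 = 0.8747.

0.8747


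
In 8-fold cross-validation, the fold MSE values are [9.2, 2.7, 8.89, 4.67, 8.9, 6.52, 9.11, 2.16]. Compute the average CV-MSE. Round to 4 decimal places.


Add all fold MSEs: 52.1500.
Divide by k = 8: 52.1500/8 = 6.5188.

6.5188


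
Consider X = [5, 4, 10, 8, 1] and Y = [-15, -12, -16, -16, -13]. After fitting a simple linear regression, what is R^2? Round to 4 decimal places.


The fitted line is Y = -12.0325 + -0.4228*X.
SSres = 4.4065, SStot = 13.2000.
R^2 = 1 - SSres/SStot = 0.6662.

0.6662


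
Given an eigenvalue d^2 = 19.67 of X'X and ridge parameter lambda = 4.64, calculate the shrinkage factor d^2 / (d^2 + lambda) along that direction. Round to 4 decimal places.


Denominator = d^2 + lambda = 19.67 + 4.64 = 24.3100.
Shrinkage = 19.67 / 24.3100 = 0.8091.

0.8091


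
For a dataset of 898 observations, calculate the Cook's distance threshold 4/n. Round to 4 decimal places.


The threshold is 4/n.
4/898 = 0.0045.

0.0045


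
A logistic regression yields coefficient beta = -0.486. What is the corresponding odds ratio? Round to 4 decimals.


The odds ratio is computed as:
OR = e^(-0.486) = 0.6151.

0.6151


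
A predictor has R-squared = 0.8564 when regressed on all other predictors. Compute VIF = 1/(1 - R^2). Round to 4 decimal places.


VIF = 1 / (1 - 0.8564).
= 1 / 0.1436 = 6.9638.

6.9638


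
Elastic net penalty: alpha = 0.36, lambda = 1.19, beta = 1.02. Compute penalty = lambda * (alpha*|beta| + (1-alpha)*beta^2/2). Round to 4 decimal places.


alpha * |beta| = 0.36 * 1.02 = 0.3672.
(1-alpha) * beta^2/2 = 0.64 * 1.0404/2 = 0.3329.
Total = 1.19 * (0.3672 + 0.3329) = 0.8332.

0.8332


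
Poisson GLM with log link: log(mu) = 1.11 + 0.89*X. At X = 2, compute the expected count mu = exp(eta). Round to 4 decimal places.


Compute eta = 1.11 + 0.89 * 2 = 2.8900.
Apply inverse link: mu = e^2.8900 = 17.9933.

17.9933


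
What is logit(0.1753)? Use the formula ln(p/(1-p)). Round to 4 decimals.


The odds are p/(1-p) = 0.1753 / 0.8247 = 0.2126.
logit(p) = ln(0.2126) = -1.5485.

-1.5485


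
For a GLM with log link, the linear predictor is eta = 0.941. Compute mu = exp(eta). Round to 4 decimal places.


Apply the inverse link:
mu = e^0.941 = 2.5625.

2.5625


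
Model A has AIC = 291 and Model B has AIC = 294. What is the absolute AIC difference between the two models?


Absolute difference = |291 - 294| = 3.
The model with lower AIC (A) is preferred.

3


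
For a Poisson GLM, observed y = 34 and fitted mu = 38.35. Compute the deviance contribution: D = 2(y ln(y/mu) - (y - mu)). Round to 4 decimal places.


y/mu = 34/38.35 = 0.886571 (approx.), and ln(34/38.35) = -0.120394.
y * ln(y/mu) = 34 * -0.120394 = -4.093396.
y - mu = -4.35.
D = 2 * (-4.093396 - -4.35) = 0.513208, which rounds to 0.5132.

0.5132


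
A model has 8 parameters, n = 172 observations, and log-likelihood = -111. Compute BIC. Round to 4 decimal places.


k * ln(n) = 8 * ln(172) = 8 * 5.147494 = 41.179952.
-2 * loglik = -2 * (-111) = 222.
BIC = 41.179952 + 222 = 263.179952, which rounds to 263.1800.

263.1800


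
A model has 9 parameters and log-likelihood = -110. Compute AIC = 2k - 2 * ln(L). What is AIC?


Compute:
2k = 2*9 = 18.
-2*loglik = -2*(-110) = 220.
AIC = 18 + 220 = 238.

238


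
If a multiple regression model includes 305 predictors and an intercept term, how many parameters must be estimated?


Each predictor gets one coefficient, plus one intercept.
Total parameters = 305 + 1 = 306.

306


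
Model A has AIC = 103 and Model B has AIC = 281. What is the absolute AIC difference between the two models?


Compute |103 - 281| = 178.
Model A has the smaller AIC.

178


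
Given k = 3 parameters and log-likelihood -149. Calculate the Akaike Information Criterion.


AIC = 2k - 2*loglik = 2(3) - 2(-149).
= 6 + 298 = 304.

304


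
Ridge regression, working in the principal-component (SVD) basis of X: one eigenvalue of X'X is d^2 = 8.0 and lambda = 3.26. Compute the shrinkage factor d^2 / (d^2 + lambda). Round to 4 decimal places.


Compute the denominator: 8.0 + 3.26 = 11.2600.
Shrinkage factor = 8.0 / 11.2600 = 0.7105.

0.7105


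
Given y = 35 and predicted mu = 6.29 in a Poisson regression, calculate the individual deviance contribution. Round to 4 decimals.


y/mu = 35/6.29 = 5.564388 (approx.), and ln(35/6.29) = 1.716387.
y * ln(y/mu) = 35 * 1.716387 = 60.073545.
y - mu = 28.71.
D = 2 * (60.073545 - 28.71) = 62.727090, which rounds to 62.7271.

62.7271


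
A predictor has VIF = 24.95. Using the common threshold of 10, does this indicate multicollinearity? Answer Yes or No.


Check: VIF = 24.95 vs threshold = 10.
Since 24.95 >= 10, the answer is Yes.

Yes


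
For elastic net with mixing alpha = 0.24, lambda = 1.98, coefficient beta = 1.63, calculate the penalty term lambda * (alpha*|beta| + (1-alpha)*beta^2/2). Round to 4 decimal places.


L1 component = 0.24 * |1.63| = 0.3912.
L2 component = 0.76 * 1.63^2 / 2 = 1.0096.
Penalty = 1.98 * (0.3912 + 1.0096) = 1.98 * 1.4008 = 2.7736.

2.7736


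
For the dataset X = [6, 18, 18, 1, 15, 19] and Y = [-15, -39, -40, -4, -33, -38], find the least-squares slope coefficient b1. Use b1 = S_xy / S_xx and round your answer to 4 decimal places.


Calculate xbar = 12.8333, ybar = -28.1667.
S_xx = 282.8333, S_xy = -564.1667.
Using b1 = S_xy / S_xx = -564.1667 / 282.8333, we get b1 = -1.9947.

-1.9947


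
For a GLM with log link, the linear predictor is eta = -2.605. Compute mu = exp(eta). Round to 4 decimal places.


Apply the inverse link:
mu = e^-2.605 = 0.0739.

0.0739


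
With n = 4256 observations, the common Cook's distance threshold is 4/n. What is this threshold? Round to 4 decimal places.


Cook's distance cutoff = 4/n = 4/4256.
= 0.0009.

0.0009


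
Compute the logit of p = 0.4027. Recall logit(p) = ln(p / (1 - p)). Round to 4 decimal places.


The odds are p/(1-p) = 0.4027 / 0.5973 = 0.6742.
logit(p) = ln(0.6742) = -0.3942.

-0.3942


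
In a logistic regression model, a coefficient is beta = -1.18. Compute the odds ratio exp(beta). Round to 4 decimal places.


exp(-1.18) = 0.3073.
So the odds ratio is 0.3073.

0.3073


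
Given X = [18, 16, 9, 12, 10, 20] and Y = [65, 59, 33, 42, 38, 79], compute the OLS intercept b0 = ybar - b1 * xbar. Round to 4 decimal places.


Compute b1 = 3.9504 from the OLS formula.
With xbar = 14.1667 and ybar = 52.6667, the intercept is:
b0 = 52.6667 - 3.9504 * 14.1667 = -3.2975.

-3.2975


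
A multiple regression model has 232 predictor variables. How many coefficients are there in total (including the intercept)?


Each predictor gets one coefficient, plus one intercept.
Total parameters = 232 + 1 = 233.

233


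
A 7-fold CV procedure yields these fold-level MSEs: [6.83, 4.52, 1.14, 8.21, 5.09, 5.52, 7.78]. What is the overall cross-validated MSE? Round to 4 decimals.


Sum of fold MSEs = 39.0900.
Average = 39.0900 / 7 = 5.5843.

5.5843


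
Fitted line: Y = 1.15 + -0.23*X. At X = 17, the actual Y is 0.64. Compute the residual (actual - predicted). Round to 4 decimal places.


Predicted = 1.15 + -0.23 * 17 = -2.7600.
Residual = 0.64 - -2.7600 = 3.4000.

3.4000


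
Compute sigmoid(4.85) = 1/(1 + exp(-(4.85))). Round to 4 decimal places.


exp(-4.8500) = 0.0078.
1 + exp(-z) = 1.0078.
sigmoid = 1/1.0078 = 0.9922.

0.9922


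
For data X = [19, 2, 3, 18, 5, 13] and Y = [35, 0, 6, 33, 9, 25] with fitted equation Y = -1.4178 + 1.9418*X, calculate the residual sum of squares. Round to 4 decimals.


For each point, residual = actual - predicted.
Residuals: [-0.4764, -2.4658, 1.5924, -0.5346, 0.7088, 1.1744].
Sum of squared residuals = 11.0103.

11.0103


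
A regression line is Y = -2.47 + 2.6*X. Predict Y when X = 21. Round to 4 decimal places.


Substitute X = 21 into the equation:
Y = -2.47 + 2.6 * 21 = -2.47 + 54.6000 = 52.1300.

52.1300


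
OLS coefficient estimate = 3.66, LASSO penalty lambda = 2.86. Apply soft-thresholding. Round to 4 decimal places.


Absolute value: |3.66| = 3.66.
Compare to lambda = 2.86.
Since |beta| > lambda, coefficient = sign(beta)*(|beta| - lambda) = 0.8000.

0.8000


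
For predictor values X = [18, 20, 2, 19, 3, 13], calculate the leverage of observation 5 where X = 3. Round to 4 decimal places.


n = 6, xbar = 12.5000.
SXX = sum((xi - xbar)^2) = 329.5000.
h = 1/6 + (3 - 12.5000)^2 / 329.5000 = 0.4406.

0.4406


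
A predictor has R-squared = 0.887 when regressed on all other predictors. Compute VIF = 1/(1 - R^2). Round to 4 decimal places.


Using VIF = 1/(1 - R^2_j):
1 - 0.887 = 0.113.
VIF = 8.8496.

8.8496


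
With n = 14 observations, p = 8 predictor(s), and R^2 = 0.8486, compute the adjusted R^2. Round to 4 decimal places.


Using the formula:
(1 - 0.8486) = 0.1514.
Multiply by 13/5: 0.1514 * 13 = 1.9682, then 1.9682 / 5 = 0.3936.
Adj R^2 = 1 - 0.3936 = 0.6064.

0.6064


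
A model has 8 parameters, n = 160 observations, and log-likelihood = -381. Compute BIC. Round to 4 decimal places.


Compute k*ln(n) = 8*ln(160) = 8*5.075174 = 40.601392.
Then -2*loglik = 762.
BIC = 40.601392 + 762 = 802.601392, which rounds to 802.6014.

802.6014


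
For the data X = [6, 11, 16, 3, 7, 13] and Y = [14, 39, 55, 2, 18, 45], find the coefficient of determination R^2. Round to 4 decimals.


Fit the OLS line: b0 = -10.5682, b1 = 4.2216.
SSres = 15.7386.
SStot = 2106.8333.
R^2 = 1 - 15.7386/2106.8333 = 0.9925.

0.9925


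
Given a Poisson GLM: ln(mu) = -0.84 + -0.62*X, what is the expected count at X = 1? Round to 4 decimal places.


eta = -0.84 + -0.62 * 1 = -1.4600.
mu = exp(-1.4600) = 0.2322.

0.2322


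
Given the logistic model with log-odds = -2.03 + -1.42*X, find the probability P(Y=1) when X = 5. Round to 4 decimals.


Linear predictor: z = -2.03 + -1.42 * 5 = -9.1300.
P = 1/(1 + exp(9.1300)) = 1/(1 + 9228.0220) = 0.0001.

0.0001


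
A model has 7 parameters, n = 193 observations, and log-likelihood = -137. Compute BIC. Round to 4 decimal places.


Compute k*ln(n) = 7*ln(193) = 7*5.262690 = 36.838830.
Then -2*loglik = 274.
BIC = 36.838830 + 274 = 310.838830, which rounds to 310.8388.

310.8388


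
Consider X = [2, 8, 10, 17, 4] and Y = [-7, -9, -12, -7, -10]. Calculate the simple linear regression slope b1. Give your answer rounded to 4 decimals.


The sample means are xbar = 8.2000 and ybar = -9.0000.
Compute S_xx = 136.8000 and S_xy = 4.0000.
Slope b1 = S_xy / S_xx = 4.0000 / 136.8000 = 0.0292.

0.0292


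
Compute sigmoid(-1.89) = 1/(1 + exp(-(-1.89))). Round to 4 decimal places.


First, exp(1.8900) = 6.6194.
Then sigma(z) = 1/(1 + 6.6194) = 0.1312.

0.1312


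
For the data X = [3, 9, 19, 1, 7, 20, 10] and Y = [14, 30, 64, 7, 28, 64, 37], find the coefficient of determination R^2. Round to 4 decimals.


After computing the OLS fit (b0=4.8776, b1=3.0414):
SSres = 16.8785, SStot = 2984.8571.
R^2 = 1 - 16.8785/2984.8571 = 0.9943.

0.9943


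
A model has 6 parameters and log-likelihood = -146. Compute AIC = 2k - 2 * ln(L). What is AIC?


Compute:
2k = 2*6 = 12.
-2*loglik = -2*(-146) = 292.
AIC = 12 + 292 = 304.

304


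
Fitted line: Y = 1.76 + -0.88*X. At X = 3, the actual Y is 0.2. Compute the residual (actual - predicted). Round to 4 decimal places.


Compute yhat = 1.76 + (-0.88)(3) = -0.8800.
Residual = actual - predicted = 0.2 - -0.8800 = 1.0800.

1.0800


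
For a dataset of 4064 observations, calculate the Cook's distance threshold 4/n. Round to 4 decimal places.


Using the rule of thumb:
Threshold = 4 / 4064 = 0.0010.

0.0010


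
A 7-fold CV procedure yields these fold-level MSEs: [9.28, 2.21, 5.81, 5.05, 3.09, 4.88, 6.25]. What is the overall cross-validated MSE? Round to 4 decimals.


Sum of fold MSEs = 36.5700.
Average = 36.5700 / 7 = 5.2243.

5.2243


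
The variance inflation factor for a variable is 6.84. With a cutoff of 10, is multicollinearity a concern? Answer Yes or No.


Check: VIF = 6.84 vs threshold = 10.
Since 6.84 < 10, the answer is No.

No


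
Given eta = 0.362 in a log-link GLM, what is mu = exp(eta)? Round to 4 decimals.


mu = exp(eta) = exp(0.362).
= 1.4362.

1.4362


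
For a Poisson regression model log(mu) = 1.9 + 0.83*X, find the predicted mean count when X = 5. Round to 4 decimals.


Compute eta = 1.9 + 0.83 * 5 = 6.0500.
Apply inverse link: mu = e^6.0500 = 424.1130.

424.1130


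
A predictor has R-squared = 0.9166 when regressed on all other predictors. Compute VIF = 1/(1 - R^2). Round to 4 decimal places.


Using VIF = 1/(1 - R^2_j):
1 - 0.9166 = 0.0834.
VIF = 11.9904.

11.9904


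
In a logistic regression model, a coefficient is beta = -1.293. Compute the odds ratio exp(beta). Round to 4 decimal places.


Odds ratio = exp(beta) = exp(-1.293).
= 0.2744.

0.2744


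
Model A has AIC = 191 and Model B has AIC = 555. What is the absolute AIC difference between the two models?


|AIC_A - AIC_B| = |191 - 555| = 364.
Model A is preferred (lower AIC).

364


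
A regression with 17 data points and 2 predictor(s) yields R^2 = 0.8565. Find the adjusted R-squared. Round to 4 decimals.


Adjusted R^2 = 1 - (1 - R^2) * (n-1)/(n-p-1).
(1 - R^2) = 0.1435.
(n-1)/(n-p-1) = 16/14.
(1 - R^2) * (n-1) = 0.1435 * 16 = 2.2960.
Divide by (n-p-1): 2.2960 / 14 = 0.1640.
Adj R^2 = 1 - 0.1640 = 0.8360.

0.8360


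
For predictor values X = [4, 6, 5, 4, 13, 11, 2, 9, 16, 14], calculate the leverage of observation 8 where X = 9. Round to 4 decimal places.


Compute xbar = 8.4000 with n = 10 observations.
SXX = 214.4000.
Leverage = 1/10 + (9 - 8.4000)^2/214.4000 = 0.1017.

0.1017


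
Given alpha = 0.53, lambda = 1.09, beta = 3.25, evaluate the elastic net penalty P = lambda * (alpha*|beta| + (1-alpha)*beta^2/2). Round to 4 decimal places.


alpha * |beta| = 0.53 * 3.25 = 1.7225.
(1-alpha) * beta^2/2 = 0.47 * 10.5625/2 = 2.4822.
Total = 1.09 * (1.7225 + 2.4822) = 4.5831.

4.5831


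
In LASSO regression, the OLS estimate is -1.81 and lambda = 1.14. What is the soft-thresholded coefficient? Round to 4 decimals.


|beta_OLS| = 1.81.
lambda = 1.14.
Since |beta| > lambda, coefficient = sign(beta)*(|beta| - lambda) = -0.6700.
Result = -0.6700.

-0.6700


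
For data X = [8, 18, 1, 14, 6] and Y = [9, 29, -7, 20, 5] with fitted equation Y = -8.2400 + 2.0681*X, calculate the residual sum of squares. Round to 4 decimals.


Compute predicted values, then residuals = yi - yhat_i.
Residuals: [0.6952, 0.0142, -0.8281, -0.7134, 0.8314].
SSres = sum(residual^2) = 2.3694.

2.3694


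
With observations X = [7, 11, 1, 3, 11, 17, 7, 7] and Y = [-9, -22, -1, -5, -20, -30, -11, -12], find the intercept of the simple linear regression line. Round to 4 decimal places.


Compute b1 = -1.8864 from the OLS formula.
With xbar = 8.0000 and ybar = -13.7500, the intercept is:
b0 = -13.7500 - -1.8864 * 8.0000 = 1.3409.

1.3409


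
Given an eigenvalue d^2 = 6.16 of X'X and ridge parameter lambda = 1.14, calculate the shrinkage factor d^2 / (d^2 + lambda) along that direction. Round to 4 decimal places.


Compute the denominator: 6.16 + 1.14 = 7.3000.
Shrinkage factor = 6.16 / 7.3000 = 0.8438.

0.8438


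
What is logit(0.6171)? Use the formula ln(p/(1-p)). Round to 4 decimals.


1 - p = 0.3829.
p/(1-p) = 1.6116.
logit = ln(1.6116) = 0.4773.

0.4773


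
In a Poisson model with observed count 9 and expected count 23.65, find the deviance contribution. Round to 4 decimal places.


Compute y*ln(y/mu) = 9*ln(9/23.65) = 9*-0.966139 = -8.695251.
y - mu = -14.65.
D = 2*(-8.695251 - (-14.65)) = 11.909498, which rounds to 11.9095.

11.9095


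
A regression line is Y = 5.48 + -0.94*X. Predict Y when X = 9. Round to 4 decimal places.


Plug X = 9 into Y = 5.48 + -0.94*X:
Y = 5.48 + -8.4600 = -2.9800.

-2.9800


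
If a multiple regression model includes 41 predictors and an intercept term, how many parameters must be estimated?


Including the intercept, the model has 41 predictor coefficients + 1 intercept.
Total = 42.

42


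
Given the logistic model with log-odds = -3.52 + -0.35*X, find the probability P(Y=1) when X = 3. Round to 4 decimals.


Linear predictor: z = -3.52 + -0.35 * 3 = -4.5700.
P = 1/(1 + exp(4.5700)) = 1/(1 + 96.5441) = 0.0103.

0.0103


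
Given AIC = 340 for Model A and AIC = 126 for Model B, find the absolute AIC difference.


|AIC_A - AIC_B| = |340 - 126| = 214.
Model B is preferred (lower AIC).

214


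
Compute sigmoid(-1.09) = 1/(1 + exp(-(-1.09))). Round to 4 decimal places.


First, exp(1.0900) = 2.9743.
Then sigma(z) = 1/(1 + 2.9743) = 0.2516.

0.2516


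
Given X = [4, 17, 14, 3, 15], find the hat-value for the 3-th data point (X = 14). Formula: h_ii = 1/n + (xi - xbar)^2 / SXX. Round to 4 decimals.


Compute xbar = 10.6000 with n = 5 observations.
SXX = 173.2000.
Leverage = 1/5 + (14 - 10.6000)^2/173.2000 = 0.2667.

0.2667


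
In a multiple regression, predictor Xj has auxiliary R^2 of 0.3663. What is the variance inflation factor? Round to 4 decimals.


VIF = 1 / (1 - 0.3663).
= 1 / 0.6337 = 1.5780.

1.5780


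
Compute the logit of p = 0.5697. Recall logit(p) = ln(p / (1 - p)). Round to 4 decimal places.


The odds are p/(1-p) = 0.5697 / 0.4303 = 1.3240.
logit(p) = ln(1.3240) = 0.2806.

0.2806


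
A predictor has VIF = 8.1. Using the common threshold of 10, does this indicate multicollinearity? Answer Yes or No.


Check: VIF = 8.1 vs threshold = 10.
Since 8.1 < 10, the answer is No.

No


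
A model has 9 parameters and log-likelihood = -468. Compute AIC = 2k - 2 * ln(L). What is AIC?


AIC = 2k - 2*loglik = 2(9) - 2(-468).
= 18 + 936 = 954.

954


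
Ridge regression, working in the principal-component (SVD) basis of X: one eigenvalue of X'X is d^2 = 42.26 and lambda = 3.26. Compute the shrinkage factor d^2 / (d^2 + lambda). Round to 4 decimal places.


Denominator = d^2 + lambda = 42.26 + 3.26 = 45.5200.
Shrinkage = 42.26 / 45.5200 = 0.9284.

0.9284


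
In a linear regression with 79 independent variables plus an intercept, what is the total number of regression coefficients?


Total coefficients = number of predictors + 1 (for the intercept).
= 79 + 1 = 80.

80


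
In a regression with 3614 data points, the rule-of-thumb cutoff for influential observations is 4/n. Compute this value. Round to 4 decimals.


Cook's distance cutoff = 4/n = 4/3614.
= 0.0011.

0.0011


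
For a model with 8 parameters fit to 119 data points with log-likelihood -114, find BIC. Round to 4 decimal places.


Compute k*ln(n) = 8*ln(119) = 8*4.779123 = 38.232984.
Then -2*loglik = 228.
BIC = 38.232984 + 228 = 266.232984, which rounds to 266.2330.

266.2330


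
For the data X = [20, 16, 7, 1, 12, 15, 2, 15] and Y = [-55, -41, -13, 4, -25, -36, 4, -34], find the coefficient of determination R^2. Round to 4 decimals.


The fitted line is Y = 9.1875 + -3.0625*X.
SSres = 30.6875, SStot = 3182.0000.
R^2 = 1 - SSres/SStot = 0.9904.

0.9904


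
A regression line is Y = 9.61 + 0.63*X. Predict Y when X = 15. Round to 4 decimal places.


Substitute X = 15 into the equation:
Y = 9.61 + 0.63 * 15 = 9.61 + 9.4500 = 19.0600.

19.0600


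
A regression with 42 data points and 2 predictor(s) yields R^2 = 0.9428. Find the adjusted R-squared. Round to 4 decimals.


Plug in: Adj R^2 = 1 - (1 - 0.9428) * 41/39.
= 1 - 0.0572 * 41/39
= 1 - 2.3452 / 39
= 1 - 0.0601 = 0.9399.

0.9399


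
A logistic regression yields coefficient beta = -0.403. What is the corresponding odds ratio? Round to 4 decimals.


The odds ratio is computed as:
OR = e^(-0.403) = 0.6683.

0.6683


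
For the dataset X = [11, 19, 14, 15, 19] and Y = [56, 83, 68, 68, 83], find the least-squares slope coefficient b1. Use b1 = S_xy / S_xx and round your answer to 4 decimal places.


Calculate xbar = 15.6000, ybar = 71.6000.
S_xx = 47.2000, S_xy = 157.2000.
Using b1 = S_xy / S_xx = 157.2000 / 47.2000, we get b1 = 3.3305.

3.3305


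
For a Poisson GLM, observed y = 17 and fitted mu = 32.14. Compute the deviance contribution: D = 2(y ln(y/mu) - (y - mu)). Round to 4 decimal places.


First: ln(17/32.14) = -0.636888.
Then: 17 * -0.636888 = -10.827096.
y - mu = 17 - 32.14 = -15.14.
D = 2(-10.827096 - -15.14) = 8.625808, which rounds to 8.6258.

8.6258


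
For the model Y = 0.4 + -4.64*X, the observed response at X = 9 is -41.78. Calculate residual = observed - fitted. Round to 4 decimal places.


Predicted = 0.4 + -4.64 * 9 = -41.3600.
Residual = -41.78 - -41.3600 = -0.4200.

-0.4200


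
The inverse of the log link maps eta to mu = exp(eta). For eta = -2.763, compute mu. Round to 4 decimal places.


Apply the inverse link:
mu = e^-2.763 = 0.0631.

0.0631


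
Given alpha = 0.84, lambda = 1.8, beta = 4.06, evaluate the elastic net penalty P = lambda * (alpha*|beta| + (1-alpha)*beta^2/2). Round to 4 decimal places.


Compute:
L1 = 0.84 * 4.06 = 3.4104.
L2 = 0.16 * 4.06^2 / 2 = 1.3187.
Penalty = 1.8 * (3.4104 + 1.3187) = 8.5124.

8.5124


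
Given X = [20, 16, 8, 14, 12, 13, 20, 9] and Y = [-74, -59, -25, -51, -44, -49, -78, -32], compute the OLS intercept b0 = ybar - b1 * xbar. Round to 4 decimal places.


The slope is b1 = -4.1056.
Sample means are xbar = 14.0000 and ybar = -51.5000.
Intercept: b0 = -51.5000 - (-4.1056)(14.0000) = 5.9789.

5.9789


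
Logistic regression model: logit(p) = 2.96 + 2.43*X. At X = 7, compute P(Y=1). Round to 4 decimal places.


z = 2.96 + 2.43 * 7 = 19.9700.
Sigmoid: P = 1 / (1 + exp(-19.9700)) = 1.0000.

1.0000


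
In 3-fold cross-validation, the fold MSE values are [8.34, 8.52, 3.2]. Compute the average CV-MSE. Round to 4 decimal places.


Total MSE across folds = 20.0600.
CV-MSE = 20.0600/3 = 6.6867.

6.6867


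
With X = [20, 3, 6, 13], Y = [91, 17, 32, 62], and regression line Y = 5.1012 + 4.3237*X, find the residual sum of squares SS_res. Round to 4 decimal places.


Predicted values from Y = 5.1012 + 4.3237*X.
Residuals: [-0.5752, -1.0723, 0.9566, 0.6907].
SSres = 2.8728.

2.8728


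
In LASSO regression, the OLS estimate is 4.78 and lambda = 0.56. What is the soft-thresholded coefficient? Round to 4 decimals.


|beta_OLS| = 4.78.
lambda = 0.56.
Since |beta| > lambda, coefficient = sign(beta)*(|beta| - lambda) = 4.2200.
Result = 4.2200.

4.2200


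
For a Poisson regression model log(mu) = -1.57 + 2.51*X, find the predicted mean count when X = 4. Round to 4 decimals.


eta = -1.57 + 2.51 * 4 = 8.4700.
mu = exp(8.4700) = 4769.5155.

4769.5155


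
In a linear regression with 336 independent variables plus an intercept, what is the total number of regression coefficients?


Including the intercept, the model has 336 predictor coefficients + 1 intercept.
Total = 337.

337


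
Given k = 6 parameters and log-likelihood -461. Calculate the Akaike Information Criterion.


AIC = 2*6 - 2*(-461).
= 12 + 922 = 934.

934


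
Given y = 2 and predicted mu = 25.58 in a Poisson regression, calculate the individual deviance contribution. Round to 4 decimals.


First: ln(2/25.58) = -2.548664.
Then: 2 * -2.548664 = -5.097328.
y - mu = 2 - 25.58 = -23.58.
D = 2(-5.097328 - -23.58) = 36.965344, which rounds to 36.9653.

36.9653


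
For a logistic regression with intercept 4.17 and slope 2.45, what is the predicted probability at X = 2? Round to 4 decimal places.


Linear predictor: z = 4.17 + 2.45 * 2 = 9.0700.
P = 1/(1 + exp(-9.0700)) = 1/(1 + 0.0001) = 0.9999.

0.9999


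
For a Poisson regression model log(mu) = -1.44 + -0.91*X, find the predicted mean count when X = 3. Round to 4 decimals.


Compute eta = -1.44 + -0.91 * 3 = -4.1700.
Apply inverse link: mu = e^-4.1700 = 0.0155.

0.0155


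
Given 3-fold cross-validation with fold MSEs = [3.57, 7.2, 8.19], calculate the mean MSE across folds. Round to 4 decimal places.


Add all fold MSEs: 18.9600.
Divide by k = 3: 18.9600/3 = 6.3200.

6.3200


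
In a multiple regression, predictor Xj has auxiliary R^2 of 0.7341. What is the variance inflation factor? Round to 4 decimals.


VIF = 1 / (1 - 0.7341).
= 1 / 0.2659 = 3.7608.

3.7608


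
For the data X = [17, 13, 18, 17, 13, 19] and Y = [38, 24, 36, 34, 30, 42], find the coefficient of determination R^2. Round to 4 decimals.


Fit the OLS line: b0 = -2.4365, b1 = 2.2538.
SSres = 33.2183.
SStot = 200.0000.
R^2 = 1 - 33.2183/200.0000 = 0.8339.

0.8339


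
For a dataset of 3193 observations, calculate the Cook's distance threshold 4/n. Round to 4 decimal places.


Cook's distance cutoff = 4/n = 4/3193.
= 0.0013.

0.0013


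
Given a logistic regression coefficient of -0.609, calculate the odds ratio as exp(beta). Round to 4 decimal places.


The odds ratio is computed as:
OR = e^(-0.609) = 0.5439.

0.5439


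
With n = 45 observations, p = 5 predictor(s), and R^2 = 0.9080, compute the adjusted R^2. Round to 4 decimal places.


Adjusted R^2 = 1 - (1 - R^2) * (n-1)/(n-p-1).
(1 - R^2) = 0.0920.
(n-1)/(n-p-1) = 44/39.
(1 - R^2) * (n-1) = 0.0920 * 44 = 4.0480.
Divide by (n-p-1): 4.0480 / 39 = 0.1038.
Adj R^2 = 1 - 0.1038 = 0.8962.

0.8962


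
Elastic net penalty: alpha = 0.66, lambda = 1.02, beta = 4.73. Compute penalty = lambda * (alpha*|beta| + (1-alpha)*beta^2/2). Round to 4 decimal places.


alpha * |beta| = 0.66 * 4.73 = 3.1218.
(1-alpha) * beta^2/2 = 0.34 * 22.3729/2 = 3.8034.
Total = 1.02 * (3.1218 + 3.8034) = 7.0637.

7.0637


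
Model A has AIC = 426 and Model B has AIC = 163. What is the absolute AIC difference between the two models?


Absolute difference = |426 - 163| = 263.
The model with lower AIC (B) is preferred.

263


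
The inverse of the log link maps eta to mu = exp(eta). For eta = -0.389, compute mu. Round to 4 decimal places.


Apply the inverse link:
mu = e^-0.389 = 0.6777.

0.6777


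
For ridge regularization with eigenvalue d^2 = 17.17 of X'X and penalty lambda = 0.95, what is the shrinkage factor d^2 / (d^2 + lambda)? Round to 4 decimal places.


d^2 + lambda = 17.17 + 0.95 = 18.1200.
Shrinkage factor = 17.17/18.1200 = 0.9476.

0.9476


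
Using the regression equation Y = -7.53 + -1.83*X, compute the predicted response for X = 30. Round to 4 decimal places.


Predicted value:
Y = -7.53 + (-1.83)(30) = -7.53 + -54.9000 = -62.4300.

-62.4300


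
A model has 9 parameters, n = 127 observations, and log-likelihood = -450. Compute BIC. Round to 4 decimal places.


k * ln(n) = 9 * ln(127) = 9 * 4.844187 = 43.597683.
-2 * loglik = -2 * (-450) = 900.
BIC = 43.597683 + 900 = 943.597683, which rounds to 943.5977.

943.5977


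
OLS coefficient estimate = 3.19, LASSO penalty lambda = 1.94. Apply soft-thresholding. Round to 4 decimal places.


Absolute value: |3.19| = 3.19.
Compare to lambda = 1.94.
Since |beta| > lambda, coefficient = sign(beta)*(|beta| - lambda) = 1.2500.

1.2500


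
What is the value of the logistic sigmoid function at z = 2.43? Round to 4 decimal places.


exp(-2.4300) = 0.0880.
1 + exp(-z) = 1.0880.
sigmoid = 1/1.0880 = 0.9191.

0.9191


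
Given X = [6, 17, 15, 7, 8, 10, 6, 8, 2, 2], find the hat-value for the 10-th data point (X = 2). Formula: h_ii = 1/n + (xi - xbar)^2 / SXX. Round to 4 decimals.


Compute xbar = 8.1000 with n = 10 observations.
SXX = 214.9000.
Leverage = 1/10 + (2 - 8.1000)^2/214.9000 = 0.2732.

0.2732


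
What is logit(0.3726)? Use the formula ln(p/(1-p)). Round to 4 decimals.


Compute the odds: 0.3726/0.6274 = 0.5939.
Take the natural log: ln(0.5939) = -0.5211.

-0.5211


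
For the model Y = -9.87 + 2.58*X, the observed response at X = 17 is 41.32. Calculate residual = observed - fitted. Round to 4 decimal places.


Compute yhat = -9.87 + (2.58)(17) = 33.9900.
Residual = actual - predicted = 41.32 - 33.9900 = 7.3300.

7.3300


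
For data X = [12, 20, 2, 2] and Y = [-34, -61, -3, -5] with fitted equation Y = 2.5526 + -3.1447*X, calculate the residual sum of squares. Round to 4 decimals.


For each point, residual = actual - predicted.
Residuals: [1.1838, -0.6586, 0.7368, -1.2632].
Sum of squared residuals = 3.9737.

3.9737


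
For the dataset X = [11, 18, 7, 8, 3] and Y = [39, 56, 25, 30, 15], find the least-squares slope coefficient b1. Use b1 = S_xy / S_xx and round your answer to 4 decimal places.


The sample means are xbar = 9.4000 and ybar = 33.0000.
Compute S_xx = 125.2000 and S_xy = 346.0000.
Slope b1 = S_xy / S_xx = 346.0000 / 125.2000 = 2.7636.

2.7636


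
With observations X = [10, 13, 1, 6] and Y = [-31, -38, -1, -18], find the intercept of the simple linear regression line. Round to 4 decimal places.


Compute b1 = -3.1235 from the OLS formula.
With xbar = 7.5000 and ybar = -22.0000, the intercept is:
b0 = -22.0000 - -3.1235 * 7.5000 = 1.4259.

1.4259


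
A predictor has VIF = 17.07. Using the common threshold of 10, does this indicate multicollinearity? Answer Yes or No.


Check: VIF = 17.07 vs threshold = 10.
Since 17.07 >= 10, the answer is Yes.

Yes


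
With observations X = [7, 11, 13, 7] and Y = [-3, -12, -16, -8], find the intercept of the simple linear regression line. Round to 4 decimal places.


The slope is b1 = -1.7222.
Sample means are xbar = 9.5000 and ybar = -9.7500.
Intercept: b0 = -9.7500 - (-1.7222)(9.5000) = 6.6111.

6.6111


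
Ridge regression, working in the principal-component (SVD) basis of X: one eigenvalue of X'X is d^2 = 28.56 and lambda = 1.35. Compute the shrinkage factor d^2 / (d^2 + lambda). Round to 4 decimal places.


Compute the denominator: 28.56 + 1.35 = 29.9100.
Shrinkage factor = 28.56 / 29.9100 = 0.9549.

0.9549
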